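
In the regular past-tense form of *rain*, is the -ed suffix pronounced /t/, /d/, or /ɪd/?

/d/

The stem *rain* ends in a voiced sound other than /d/.
The -ed suffix is realized as /ɪd/ after /t, d/; as /t/ after other voiceless consonants; and as /d/ after other voiced sounds.
So -ed on *rain* is pronounced /d/.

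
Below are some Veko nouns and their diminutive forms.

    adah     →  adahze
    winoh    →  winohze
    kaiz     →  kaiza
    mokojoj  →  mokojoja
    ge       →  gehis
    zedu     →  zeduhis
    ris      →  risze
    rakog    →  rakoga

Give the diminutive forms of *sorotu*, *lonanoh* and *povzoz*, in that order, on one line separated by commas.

sorotuhis, lonanohze, povzoza

Looking at the final sound of each stem: -ze when the stem ends in a voiceless consonant (*adah*, *winoh*, *ris*); -a when the stem ends in a voiced consonant (*kaiz*, *mokojoj*, *rakog*); -his when the stem ends in a vowel (*ge*, *zedu*).
Since the final sound of *sorotu* is /u/ (a vowel), it takes -his, giving *sorotuhis*.
*lonanoh*: final sound = /h/, a voiceless consonant → -ze → *lonanohze*.
*povzoz*: final sound = /z/, a voiced consonant → -a → *povzoza*.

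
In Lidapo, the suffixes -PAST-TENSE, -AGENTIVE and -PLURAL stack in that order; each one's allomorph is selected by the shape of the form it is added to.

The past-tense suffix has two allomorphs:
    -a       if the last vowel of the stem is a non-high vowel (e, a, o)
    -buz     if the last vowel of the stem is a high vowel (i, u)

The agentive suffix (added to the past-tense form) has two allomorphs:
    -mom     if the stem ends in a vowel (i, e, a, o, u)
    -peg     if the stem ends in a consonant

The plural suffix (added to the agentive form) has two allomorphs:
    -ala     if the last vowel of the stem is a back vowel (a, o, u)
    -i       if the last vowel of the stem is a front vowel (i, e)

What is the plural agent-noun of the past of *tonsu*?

The last vowel of *tonsu* is /u/, which is a high vowel, so the past-tense suffix is -buz, giving *tonsubuz*.
The past-tense form *tonsubuz* — final sound /z/ (a consonant) → -peg → *tonsubuzpeg*.
Since the last vowel of the agentive form *tonsubuzpeg* is /e/ (a front vowel), it takes -i, giving *tonsubuzpegi*.

tonsubuzpegi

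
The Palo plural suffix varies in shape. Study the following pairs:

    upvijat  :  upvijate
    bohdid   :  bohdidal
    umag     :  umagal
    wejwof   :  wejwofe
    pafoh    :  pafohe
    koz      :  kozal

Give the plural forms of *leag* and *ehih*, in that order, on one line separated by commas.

The pattern is voicing of the final consonant: -e when the stem ends in a voiceless consonant (*upvijat*, *wejwof*, *pafoh*); -al when the stem ends in a voiced consonant (*bohdid*, *umag*, *koz*).
*leag* — final consonant /g/ (voiced) → -al → *leagal*.
*ehih* — final consonant /h/ (voiceless) → -e → *ehihe*.

leagal, ehihe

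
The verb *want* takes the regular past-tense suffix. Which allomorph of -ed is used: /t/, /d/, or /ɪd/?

/ɪd/

The stem *want* ends in /t/ or /d/.
The -ed suffix is realized as /ɪd/ after /t, d/; as /t/ after other voiceless consonants; and as /d/ after other voiced sounds.
So -ed on *want* is pronounced /ɪd/.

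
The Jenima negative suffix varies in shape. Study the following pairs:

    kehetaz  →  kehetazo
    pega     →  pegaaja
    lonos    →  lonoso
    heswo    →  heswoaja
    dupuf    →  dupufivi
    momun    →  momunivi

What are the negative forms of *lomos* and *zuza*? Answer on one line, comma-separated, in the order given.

The suffix is conditioned by the final sound: -o when the stem ends in a sibilant (*kehetaz*, *lonos*); -ivi when the stem ends in a non-sibilant consonant (*dupuf*, *momun*); -aja when the stem ends in a vowel (*pega*, *heswo*).
*lomos*: final sound = /s/, a sibilant → -o → *lomoso*.
Since the final sound of *zuza* is /a/ (a vowel), it takes -aja, giving *zuzaaja*.

lomoso, zuzaaja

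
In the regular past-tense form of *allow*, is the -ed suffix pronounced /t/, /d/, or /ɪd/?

The stem *allow* ends in a voiced sound other than /d/.
The -ed suffix is realized as /ɪd/ after /t, d/; as /t/ after other voiceless consonants; and as /d/ after other voiced sounds.
So -ed on *allow* is pronounced /d/.

/d/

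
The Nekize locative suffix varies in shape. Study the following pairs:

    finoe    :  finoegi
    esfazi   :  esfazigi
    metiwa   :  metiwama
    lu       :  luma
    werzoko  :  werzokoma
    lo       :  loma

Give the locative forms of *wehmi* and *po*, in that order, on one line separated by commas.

wehmigi, poma

The alternation tracks the last vowel of the stem — -gi when the last vowel of the stem is a front vowel (*finoe*, *esfazi*); -ma when the last vowel of the stem is a back vowel (*metiwa*, *lu*, *werzoko*, *lo*).
*wehmi* — last vowel /i/ (a front vowel) → -gi → *wehmigi*.
*po* — last vowel /o/ (a back vowel) → -ma → *poma*.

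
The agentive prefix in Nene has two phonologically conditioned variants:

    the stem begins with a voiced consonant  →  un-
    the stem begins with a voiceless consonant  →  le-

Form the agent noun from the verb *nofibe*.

unnofibe

*nofibe*: first consonant = /n/, voiced → un- → *unnofibe*.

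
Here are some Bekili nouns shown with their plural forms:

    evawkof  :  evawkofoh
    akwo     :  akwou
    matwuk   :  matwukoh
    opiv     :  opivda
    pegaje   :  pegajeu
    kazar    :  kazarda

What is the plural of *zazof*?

zazofoh

Looking at the final sound of each stem: -oh when the stem ends in a voiceless consonant (*evawkof*, *matwuk*); -da when the stem ends in a voiced consonant (*opiv*, *kazar*); -u when the stem ends in a vowel (*akwo*, *pegaje*).
*zazof*: final sound = /f/, a voiceless consonant → -oh → *zazofoh*.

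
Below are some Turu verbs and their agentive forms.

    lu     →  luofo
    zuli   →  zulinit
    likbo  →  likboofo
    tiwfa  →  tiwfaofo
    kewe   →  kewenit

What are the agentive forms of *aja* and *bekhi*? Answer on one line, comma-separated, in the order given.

ajaofo, bekhinit

Looking at the last vowel of each stem: -nit when the last vowel of the stem is a front vowel (*zuli*, *kewe*); -ofo when the last vowel of the stem is a back vowel (*lu*, *likbo*, *tiwfa*).
The last vowel of *aja* is /a/, which is a back vowel, so the suffix is -ofo, giving *ajaofo*.
Since the last vowel of *bekhi* is /i/ (a front vowel), it takes -nit, giving *bekhinit*.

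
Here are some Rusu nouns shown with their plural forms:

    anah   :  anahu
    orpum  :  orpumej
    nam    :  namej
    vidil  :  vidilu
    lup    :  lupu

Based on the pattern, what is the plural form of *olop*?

The alternation tracks the final consonant of the stem — -ej when the stem ends in a nasal (*orpum*, *nam*); -u when the stem ends in a non-nasal consonant (*anah*, *vidil*, *lup*).
*olop* — final consonant /p/ (non-nasal) → -u → *olopu*.

olopu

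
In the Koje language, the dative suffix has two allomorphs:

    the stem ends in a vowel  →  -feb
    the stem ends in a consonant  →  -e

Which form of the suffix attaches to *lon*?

Since the final sound of *lon* is /n/ (a consonant), it takes -e.

-e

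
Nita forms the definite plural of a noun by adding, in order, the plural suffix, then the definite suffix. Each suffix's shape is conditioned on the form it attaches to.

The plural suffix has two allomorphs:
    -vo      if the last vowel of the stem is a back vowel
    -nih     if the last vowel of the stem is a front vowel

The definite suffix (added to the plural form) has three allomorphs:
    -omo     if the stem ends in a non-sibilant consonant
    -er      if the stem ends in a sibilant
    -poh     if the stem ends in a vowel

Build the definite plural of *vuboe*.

The last vowel of *vuboe* is /e/, which is a front vowel, so the plural suffix is -nih, giving *vuboenih*.
The plural form *vuboenih* — final sound /h/ (a non-sibilant consonant) → -omo → *vuboenihomo*.

vuboenihomo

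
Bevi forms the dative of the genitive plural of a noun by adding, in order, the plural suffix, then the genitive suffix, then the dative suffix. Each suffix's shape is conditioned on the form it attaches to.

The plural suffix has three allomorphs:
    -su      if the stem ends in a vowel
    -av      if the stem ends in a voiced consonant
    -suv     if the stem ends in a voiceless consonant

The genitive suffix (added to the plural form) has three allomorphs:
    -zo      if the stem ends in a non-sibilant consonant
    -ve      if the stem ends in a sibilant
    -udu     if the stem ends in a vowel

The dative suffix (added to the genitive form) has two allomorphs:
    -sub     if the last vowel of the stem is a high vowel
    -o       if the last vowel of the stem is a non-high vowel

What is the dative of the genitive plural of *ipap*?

ipapsuvzoo

Since the final sound of *ipap* is /p/ (a voiceless consonant), it takes -suv, giving *ipapsuv*.
The plural form *ipapsuv*: final sound = /v/, a non-sibilant consonant → -zo → *ipapsuvzo*.
The genitive form *ipapsuvzo*: last vowel = /o/, a non-high vowel → -o → *ipapsuvzoo*.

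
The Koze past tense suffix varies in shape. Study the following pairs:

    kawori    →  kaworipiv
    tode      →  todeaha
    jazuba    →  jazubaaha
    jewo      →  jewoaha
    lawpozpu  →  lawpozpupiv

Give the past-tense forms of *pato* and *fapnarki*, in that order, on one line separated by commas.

patoaha, fapnarkipiv

Looking at the last vowel of each stem: -piv when the last vowel of the stem is a high vowel (*kawori*, *lawpozpu*); -aha when the last vowel of the stem is a non-high vowel (*tode*, *jazuba*, *jewo*).
*pato*: last vowel = /o/, a non-high vowel → -aha → *patoaha*.
Since the last vowel of *fapnarki* is /i/ (a high vowel), it takes -piv, giving *fapnarkipiv*.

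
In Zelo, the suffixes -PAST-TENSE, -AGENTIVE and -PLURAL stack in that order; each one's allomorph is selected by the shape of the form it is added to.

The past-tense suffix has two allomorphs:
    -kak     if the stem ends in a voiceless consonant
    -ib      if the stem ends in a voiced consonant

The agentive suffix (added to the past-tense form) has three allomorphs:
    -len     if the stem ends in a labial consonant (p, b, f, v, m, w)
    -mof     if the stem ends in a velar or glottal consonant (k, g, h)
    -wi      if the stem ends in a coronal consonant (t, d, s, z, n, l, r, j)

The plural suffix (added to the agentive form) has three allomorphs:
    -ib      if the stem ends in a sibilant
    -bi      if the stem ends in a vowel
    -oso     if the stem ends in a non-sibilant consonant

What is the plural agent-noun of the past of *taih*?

*taih* — final consonant /h/ (voiceless) → -kak → *taihkak*.
The past-tense form *taihkak* — final consonant /k/ (velar/glottal) → -mof → *taihkakmof*.
Since the final sound of the agentive form *taihkakmof* is /f/ (a non-sibilant consonant), it takes -oso, giving *taihkakmofoso*.

taihkakmofoso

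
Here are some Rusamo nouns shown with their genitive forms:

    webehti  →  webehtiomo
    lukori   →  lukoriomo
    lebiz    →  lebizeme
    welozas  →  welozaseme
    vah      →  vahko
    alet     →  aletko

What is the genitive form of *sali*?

The suffix is conditioned by the final sound: -eme when the stem ends in a sibilant (*lebiz*, *welozas*); -ko when the stem ends in a non-sibilant consonant (*vah*, *alet*); -omo when the stem ends in a vowel (*webehti*, *lukori*).
*sali*: final sound = /i/, a vowel → -omo → *saliomo*.

saliomo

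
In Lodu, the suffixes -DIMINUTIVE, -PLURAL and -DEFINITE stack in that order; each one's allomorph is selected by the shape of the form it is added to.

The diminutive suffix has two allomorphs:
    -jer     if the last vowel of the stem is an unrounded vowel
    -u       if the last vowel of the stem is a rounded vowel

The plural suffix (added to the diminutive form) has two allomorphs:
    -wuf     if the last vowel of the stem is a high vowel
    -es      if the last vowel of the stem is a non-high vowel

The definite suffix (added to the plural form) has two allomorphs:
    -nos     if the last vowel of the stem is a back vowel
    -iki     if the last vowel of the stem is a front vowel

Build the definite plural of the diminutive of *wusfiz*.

wusfizjeresiki

*wusfiz*: last vowel = /i/, an unrounded vowel → -jer → *wusfizjer*.
The last vowel of the diminutive form *wusfizjer* is /e/, which is a non-high vowel, so the plural suffix is -es, giving *wusfizjeres*.
The plural form *wusfizjeres*: last vowel = /e/, a front vowel → -iki → *wusfizjeresiki*.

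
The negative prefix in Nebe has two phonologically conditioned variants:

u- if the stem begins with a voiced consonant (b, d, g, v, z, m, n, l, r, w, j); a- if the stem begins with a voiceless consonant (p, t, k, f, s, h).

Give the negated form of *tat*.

Since the first consonant of *tat* is /t/ (voiceless), it takes a-, giving *atat*.

atat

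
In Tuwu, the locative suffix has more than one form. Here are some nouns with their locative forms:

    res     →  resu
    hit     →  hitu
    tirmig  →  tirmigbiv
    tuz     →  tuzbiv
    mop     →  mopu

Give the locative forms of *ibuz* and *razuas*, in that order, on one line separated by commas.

The alternation tracks the final consonant of the stem — -u when the stem ends in a voiceless consonant (*res*, *hit*, *mop*); -biv when the stem ends in a voiced consonant (*tirmig*, *tuz*).
*ibuz* — final consonant /z/ (voiced) → -biv → *ibuzbiv*.
*razuas* — final consonant /s/ (voiceless) → -u → *razuasu*.

ibuzbiv, razuasu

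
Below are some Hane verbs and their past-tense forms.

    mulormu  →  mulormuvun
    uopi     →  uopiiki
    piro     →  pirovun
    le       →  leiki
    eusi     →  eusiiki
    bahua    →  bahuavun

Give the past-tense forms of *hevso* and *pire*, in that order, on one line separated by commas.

The alternation tracks the last vowel of the stem — -iki when the last vowel of the stem is a front vowel (*uopi*, *le*, *eusi*); -vun when the last vowel of the stem is a back vowel (*mulormu*, *piro*, *bahua*).
*hevso* — last vowel /o/ (a back vowel) → -vun → *hevsovun*.
*pire*: last vowel = /e/, a front vowel → -iki → *pireiki*.

hevsovun, pireiki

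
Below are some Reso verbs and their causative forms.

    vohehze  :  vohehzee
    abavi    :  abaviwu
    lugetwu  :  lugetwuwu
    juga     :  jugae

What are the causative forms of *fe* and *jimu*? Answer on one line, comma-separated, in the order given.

The suffix is conditioned by the last vowel: -wu when the last vowel of the stem is a high vowel (*abavi*, *lugetwu*); -e when the last vowel of the stem is a non-high vowel (*vohehze*, *juga*).
Since the last vowel of *fe* is /e/ (a non-high vowel), it takes -e, giving *fee*.
Since the last vowel of *jimu* is /u/ (a high vowel), it takes -wu, giving *jimuwu*.

fee, jimuwu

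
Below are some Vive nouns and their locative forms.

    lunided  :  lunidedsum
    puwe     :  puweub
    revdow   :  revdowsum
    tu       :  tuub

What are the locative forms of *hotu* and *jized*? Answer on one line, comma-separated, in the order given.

The suffix is conditioned by the final sound: -sum when the stem ends in a consonant (*lunided*, *revdow*); -ub when the stem ends in a vowel (*puwe*, *tu*).
*hotu*: final sound = /u/, a vowel → -ub → *hotuub*.
*jized*: final sound = /d/, a consonant → -sum → *jizedsum*.

hotuub, jizedsum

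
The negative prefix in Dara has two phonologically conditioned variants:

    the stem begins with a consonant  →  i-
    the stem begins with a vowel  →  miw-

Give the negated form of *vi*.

Since the first sound of *vi* is /v/ (a consonant), it takes i-, giving *ivi*.

ivi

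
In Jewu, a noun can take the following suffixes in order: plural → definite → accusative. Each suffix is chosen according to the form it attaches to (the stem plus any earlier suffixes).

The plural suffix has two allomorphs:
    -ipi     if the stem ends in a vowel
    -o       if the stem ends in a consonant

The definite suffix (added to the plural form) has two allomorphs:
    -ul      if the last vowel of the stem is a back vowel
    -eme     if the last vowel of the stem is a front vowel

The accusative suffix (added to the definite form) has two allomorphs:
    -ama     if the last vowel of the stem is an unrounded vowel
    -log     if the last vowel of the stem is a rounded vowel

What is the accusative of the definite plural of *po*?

poipiemeama

Since the final sound of *po* is /o/ (a vowel), it takes -ipi, giving *poipi*.
The plural form *poipi* — last vowel /i/ (a front vowel) → -eme → *poipieme*.
The definite form *poipieme* — last vowel /e/ (an unrounded vowel) → -ama → *poipiemeama*.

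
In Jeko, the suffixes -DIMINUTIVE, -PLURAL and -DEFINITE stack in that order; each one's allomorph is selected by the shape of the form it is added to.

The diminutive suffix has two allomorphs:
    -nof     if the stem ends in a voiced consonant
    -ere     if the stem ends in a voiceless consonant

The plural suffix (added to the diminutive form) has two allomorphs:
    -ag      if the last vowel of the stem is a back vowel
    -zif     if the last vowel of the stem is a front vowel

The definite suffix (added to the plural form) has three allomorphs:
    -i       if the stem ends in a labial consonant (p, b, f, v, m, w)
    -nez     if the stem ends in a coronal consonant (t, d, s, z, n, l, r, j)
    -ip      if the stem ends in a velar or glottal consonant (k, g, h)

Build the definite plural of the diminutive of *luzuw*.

The final consonant of *luzuw* is /w/, which is voiced, so the diminutive suffix is -nof, giving *luzuwnof*.
The diminutive form *luzuwnof*: last vowel = /o/, a back vowel → -ag → *luzuwnofag*.
The final consonant of the plural form *luzuwnofag* is /g/, which is velar/glottal, so the definite suffix is -ip, giving *luzuwnofagip*.

luzuwnofagip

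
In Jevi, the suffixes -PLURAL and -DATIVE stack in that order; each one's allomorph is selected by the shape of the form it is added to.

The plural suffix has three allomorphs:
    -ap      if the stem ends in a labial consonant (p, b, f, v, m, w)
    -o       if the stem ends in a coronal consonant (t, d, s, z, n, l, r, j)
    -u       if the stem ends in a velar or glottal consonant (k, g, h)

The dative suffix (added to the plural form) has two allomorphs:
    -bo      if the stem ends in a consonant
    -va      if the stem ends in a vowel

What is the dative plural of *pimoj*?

The final consonant of *pimoj* is /j/, which is coronal, so the plural suffix is -o, giving *pimojo*.
Since the final sound of the plural form *pimojo* is /o/ (a vowel), it takes -va, giving *pimojova*.

pimojova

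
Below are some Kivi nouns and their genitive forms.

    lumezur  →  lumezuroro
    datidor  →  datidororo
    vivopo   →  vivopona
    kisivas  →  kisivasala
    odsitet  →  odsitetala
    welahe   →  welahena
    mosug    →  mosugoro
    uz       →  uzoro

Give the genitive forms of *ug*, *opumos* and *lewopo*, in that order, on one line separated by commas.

ugoro, opumosala, lewopona

The suffix is conditioned by the final sound: -ala when the stem ends in a voiceless consonant (*kisivas*, *odsitet*); -oro when the stem ends in a voiced consonant (*lumezur*, *datidor*, *mosug*, *uz*); -na when the stem ends in a vowel (*vivopo*, *welahe*).
The final sound of *ug* is /g/, which is a voiced consonant, so the suffix is -oro, giving *ugoro*.
*opumos*: final sound = /s/, a voiceless consonant → -ala → *opumosala*.
Since the final sound of *lewopo* is /o/ (a vowel), it takes -na, giving *lewopona*.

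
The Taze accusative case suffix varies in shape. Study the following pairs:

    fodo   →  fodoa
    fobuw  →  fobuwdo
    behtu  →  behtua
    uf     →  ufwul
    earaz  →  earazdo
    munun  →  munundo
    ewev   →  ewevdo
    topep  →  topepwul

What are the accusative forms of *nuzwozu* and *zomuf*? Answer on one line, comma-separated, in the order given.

Looking at the final sound of each stem: -wul when the stem ends in a voiceless consonant (*uf*, *topep*); -do when the stem ends in a voiced consonant (*fobuw*, *earaz*, *munun*, *ewev*); -a when the stem ends in a vowel (*fodo*, *behtu*).
*nuzwozu*: final sound = /u/, a vowel → -a → *nuzwozua*.
Since the final sound of *zomuf* is /f/ (a voiceless consonant), it takes -wul, giving *zomufwul*.

nuzwozua, zomufwul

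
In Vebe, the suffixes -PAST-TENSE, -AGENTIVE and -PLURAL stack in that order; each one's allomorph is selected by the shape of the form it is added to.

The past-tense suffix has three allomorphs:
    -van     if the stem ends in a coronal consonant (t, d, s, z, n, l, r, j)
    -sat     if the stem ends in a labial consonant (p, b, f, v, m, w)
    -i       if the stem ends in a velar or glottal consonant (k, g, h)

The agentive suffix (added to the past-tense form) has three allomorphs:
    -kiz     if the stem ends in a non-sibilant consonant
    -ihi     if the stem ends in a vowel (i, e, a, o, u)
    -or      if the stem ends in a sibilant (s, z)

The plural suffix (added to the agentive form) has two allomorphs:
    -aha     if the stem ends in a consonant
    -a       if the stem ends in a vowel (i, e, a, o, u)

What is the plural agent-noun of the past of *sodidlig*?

sodidligiihia

*sodidlig* — final consonant /g/ (velar/glottal) → -i → *sodidligi*.
The past-tense form *sodidligi* — final sound /i/ (a vowel) → -ihi → *sodidligiihi*.
The final sound of the agentive form *sodidligiihi* is /i/, which is a vowel, so the plural suffix is -a, giving *sodidligiihia*.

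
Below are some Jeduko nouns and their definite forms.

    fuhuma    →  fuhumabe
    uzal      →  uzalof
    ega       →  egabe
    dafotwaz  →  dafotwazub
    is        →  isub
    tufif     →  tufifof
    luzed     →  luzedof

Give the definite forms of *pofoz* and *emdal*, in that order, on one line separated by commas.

Looking at the final sound of each stem: -ub when the stem ends in a sibilant (*dafotwaz*, *is*); -of when the stem ends in a non-sibilant consonant (*uzal*, *tufif*, *luzed*); -be when the stem ends in a vowel (*fuhuma*, *ega*).
*pofoz* — final sound /z/ (a sibilant) → -ub → *pofozub*.
Since the final sound of *emdal* is /l/ (a non-sibilant consonant), it takes -of, giving *emdalof*.

pofozub, emdalof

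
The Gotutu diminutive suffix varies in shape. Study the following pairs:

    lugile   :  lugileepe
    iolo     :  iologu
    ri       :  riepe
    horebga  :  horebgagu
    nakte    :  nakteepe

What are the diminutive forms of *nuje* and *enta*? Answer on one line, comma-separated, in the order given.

The pattern is front/back vowel harmony: -epe when the last vowel of the stem is a front vowel (*lugile*, *ri*, *nakte*); -gu when the last vowel of the stem is a back vowel (*iolo*, *horebga*).
Since the last vowel of *nuje* is /e/ (a front vowel), it takes -epe, giving *nujeepe*.
The last vowel of *enta* is /a/, which is a back vowel, so the suffix is -gu, giving *entagu*.

nujeepe, entagu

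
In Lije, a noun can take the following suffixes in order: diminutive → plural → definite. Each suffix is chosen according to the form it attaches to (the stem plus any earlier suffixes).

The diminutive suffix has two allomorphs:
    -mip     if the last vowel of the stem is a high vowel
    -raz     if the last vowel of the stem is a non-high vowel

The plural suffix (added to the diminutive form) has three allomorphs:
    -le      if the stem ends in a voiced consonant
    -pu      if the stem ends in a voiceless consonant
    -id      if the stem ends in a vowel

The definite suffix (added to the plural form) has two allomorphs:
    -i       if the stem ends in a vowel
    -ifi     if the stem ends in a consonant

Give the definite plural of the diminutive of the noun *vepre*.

veprerazlei

*vepre* — last vowel /e/ (a non-high vowel) → -raz → *vepreraz*.
Since the final sound of the diminutive form *vepreraz* is /z/ (a voiced consonant), it takes -le, giving *veprerazle*.
The plural form *veprerazle* — final sound /e/ (a vowel) → -i → *veprerazlei*.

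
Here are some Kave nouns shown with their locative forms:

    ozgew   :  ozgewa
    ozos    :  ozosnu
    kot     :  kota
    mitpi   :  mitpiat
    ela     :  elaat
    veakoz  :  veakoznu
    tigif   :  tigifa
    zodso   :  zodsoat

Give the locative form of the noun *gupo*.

gupoat

Looking at the final sound of each stem: -nu when the stem ends in a sibilant (*ozos*, *veakoz*); -a when the stem ends in a non-sibilant consonant (*ozgew*, *kot*, *tigif*); -at when the stem ends in a vowel (*mitpi*, *ela*, *zodso*).
The final sound of *gupo* is /o/, which is a vowel, so the suffix is -at, giving *gupoat*.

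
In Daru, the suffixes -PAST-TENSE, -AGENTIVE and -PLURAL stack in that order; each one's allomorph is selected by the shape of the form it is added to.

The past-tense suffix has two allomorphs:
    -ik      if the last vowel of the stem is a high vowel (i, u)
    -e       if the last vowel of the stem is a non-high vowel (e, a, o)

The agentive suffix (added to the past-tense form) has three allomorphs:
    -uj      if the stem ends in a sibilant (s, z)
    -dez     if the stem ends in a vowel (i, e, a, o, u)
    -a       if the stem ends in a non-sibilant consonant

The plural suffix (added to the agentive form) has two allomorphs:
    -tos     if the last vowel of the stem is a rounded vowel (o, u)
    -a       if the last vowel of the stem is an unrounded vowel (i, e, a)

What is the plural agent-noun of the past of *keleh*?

*keleh*: last vowel = /e/, a non-high vowel → -e → *kelehe*.
The past-tense form *kelehe* — final sound /e/ (a vowel) → -dez → *kelehedez*.
Since the last vowel of the agentive form *kelehedez* is /e/ (an unrounded vowel), it takes -a, giving *kelehedeza*.

kelehedeza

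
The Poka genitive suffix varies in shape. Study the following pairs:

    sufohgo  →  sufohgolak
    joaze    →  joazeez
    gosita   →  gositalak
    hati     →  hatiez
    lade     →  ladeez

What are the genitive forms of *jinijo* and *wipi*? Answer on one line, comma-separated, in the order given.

jinijolak, wipiez

The pattern is front/back vowel harmony: -ez when the last vowel of the stem is a front vowel (*joaze*, *hati*, *lade*); -lak when the last vowel of the stem is a back vowel (*sufohgo*, *gosita*).
*jinijo* — last vowel /o/ (a back vowel) → -lak → *jinijolak*.
*wipi* — last vowel /i/ (a front vowel) → -ez → *wipiez*.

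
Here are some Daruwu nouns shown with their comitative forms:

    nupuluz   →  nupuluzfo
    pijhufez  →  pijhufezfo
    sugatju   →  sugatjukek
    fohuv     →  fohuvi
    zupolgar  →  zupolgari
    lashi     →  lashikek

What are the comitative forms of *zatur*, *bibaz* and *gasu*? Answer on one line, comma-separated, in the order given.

zaturi, bibazfo, gasukek

Looking at the final sound of each stem: -fo when the stem ends in a sibilant (*nupuluz*, *pijhufez*); -i when the stem ends in a non-sibilant consonant (*fohuv*, *zupolgar*); -kek when the stem ends in a vowel (*sugatju*, *lashi*).
*zatur*: final sound = /r/, a non-sibilant consonant → -i → *zaturi*.
*bibaz* — final sound /z/ (a sibilant) → -fo → *bibazfo*.
The final sound of *gasu* is /u/, which is a vowel, so the suffix is -kek, giving *gasukek*.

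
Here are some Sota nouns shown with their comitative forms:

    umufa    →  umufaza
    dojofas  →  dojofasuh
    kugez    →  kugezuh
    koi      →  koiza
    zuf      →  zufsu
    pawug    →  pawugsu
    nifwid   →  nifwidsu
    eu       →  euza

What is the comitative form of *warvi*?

The suffix is conditioned by the final sound: -uh when the stem ends in a sibilant (*dojofas*, *kugez*); -su when the stem ends in a non-sibilant consonant (*zuf*, *pawug*, *nifwid*); -za when the stem ends in a vowel (*umufa*, *koi*, *eu*).
*warvi* — final sound /i/ (a vowel) → -za → *warviza*.

warviza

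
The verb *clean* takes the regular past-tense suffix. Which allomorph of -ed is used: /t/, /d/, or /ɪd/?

The stem *clean* ends in a voiced sound other than /d/.
The -ed suffix is realized as /ɪd/ after /t, d/; as /t/ after other voiceless consonants; and as /d/ after other voiced sounds.
So -ed on *clean* is pronounced /d/.

/d/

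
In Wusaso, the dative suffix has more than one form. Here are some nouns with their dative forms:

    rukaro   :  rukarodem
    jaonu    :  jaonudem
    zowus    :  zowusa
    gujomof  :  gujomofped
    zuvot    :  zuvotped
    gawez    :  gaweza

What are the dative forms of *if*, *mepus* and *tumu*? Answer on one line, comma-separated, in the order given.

The suffix is conditioned by the final sound: -a when the stem ends in a sibilant (*zowus*, *gawez*); -ped when the stem ends in a non-sibilant consonant (*gujomof*, *zuvot*); -dem when the stem ends in a vowel (*rukaro*, *jaonu*).
Since the final sound of *if* is /f/ (a non-sibilant consonant), it takes -ped, giving *ifped*.
*mepus*: final sound = /s/, a sibilant → -a → *mepusa*.
Since the final sound of *tumu* is /u/ (a vowel), it takes -dem, giving *tumudem*.

ifped, mepusa, tumudem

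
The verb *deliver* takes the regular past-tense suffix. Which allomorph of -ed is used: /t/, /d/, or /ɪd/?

/d/

The stem *deliver* ends in a voiced sound other than /d/.
The -ed suffix is realized as /ɪd/ after /t, d/; as /t/ after other voiceless consonants; and as /d/ after other voiced sounds.
So -ed on *deliver* is pronounced /d/.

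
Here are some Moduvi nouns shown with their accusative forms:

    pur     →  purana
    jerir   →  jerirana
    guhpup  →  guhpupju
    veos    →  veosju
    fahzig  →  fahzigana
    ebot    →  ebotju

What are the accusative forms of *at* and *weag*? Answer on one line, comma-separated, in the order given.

The alternation tracks the final consonant of the stem — -ju when the stem ends in a voiceless consonant (*guhpup*, *veos*, *ebot*); -ana when the stem ends in a voiced consonant (*pur*, *jerir*, *fahzig*).
*at*: final consonant = /t/, voiceless → -ju → *atju*.
*weag* — final consonant /g/ (voiced) → -ana → *weagana*.

atju, weagana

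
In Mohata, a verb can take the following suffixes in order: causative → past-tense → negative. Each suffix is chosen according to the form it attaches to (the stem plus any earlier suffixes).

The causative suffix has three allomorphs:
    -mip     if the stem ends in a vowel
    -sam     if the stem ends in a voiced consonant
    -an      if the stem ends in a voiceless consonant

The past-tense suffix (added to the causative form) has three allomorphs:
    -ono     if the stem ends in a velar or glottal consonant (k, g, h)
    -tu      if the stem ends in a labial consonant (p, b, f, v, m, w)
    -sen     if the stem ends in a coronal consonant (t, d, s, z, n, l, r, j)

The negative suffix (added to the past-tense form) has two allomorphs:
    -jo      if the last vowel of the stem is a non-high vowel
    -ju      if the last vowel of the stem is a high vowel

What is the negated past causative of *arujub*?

arujubsamtuju

*arujub* — final sound /b/ (a voiced consonant) → -sam → *arujubsam*.
The causative form *arujubsam*: final consonant = /m/, labial → -tu → *arujubsamtu*.
The last vowel of the past-tense form *arujubsamtu* is /u/, which is a high vowel, so the negative suffix is -ju, giving *arujubsamtuju*.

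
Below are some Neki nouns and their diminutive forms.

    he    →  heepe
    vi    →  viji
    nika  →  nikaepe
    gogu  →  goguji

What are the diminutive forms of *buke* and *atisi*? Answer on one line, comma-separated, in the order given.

bukeepe, atisiji

The pattern is height harmony: -ji when the last vowel of the stem is a high vowel (*vi*, *gogu*); -epe when the last vowel of the stem is a non-high vowel (*he*, *nika*).
Since the last vowel of *buke* is /e/ (a non-high vowel), it takes -epe, giving *bukeepe*.
The last vowel of *atisi* is /i/, which is a high vowel, so the suffix is -ji, giving *atisiji*.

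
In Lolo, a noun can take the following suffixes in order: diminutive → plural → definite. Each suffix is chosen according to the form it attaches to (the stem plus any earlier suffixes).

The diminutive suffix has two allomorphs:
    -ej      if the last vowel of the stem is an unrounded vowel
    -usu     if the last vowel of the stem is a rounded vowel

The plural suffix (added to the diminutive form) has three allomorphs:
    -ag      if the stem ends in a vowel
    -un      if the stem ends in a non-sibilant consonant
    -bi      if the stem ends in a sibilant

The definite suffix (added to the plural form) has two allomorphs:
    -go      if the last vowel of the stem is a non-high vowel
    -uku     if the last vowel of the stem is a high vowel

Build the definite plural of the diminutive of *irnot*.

irnotusuaggo

*irnot* — last vowel /o/ (a rounded vowel) → -usu → *irnotusu*.
Since the final sound of the diminutive form *irnotusu* is /u/ (a vowel), it takes -ag, giving *irnotusuag*.
The last vowel of the plural form *irnotusuag* is /a/, which is a non-high vowel, so the definite suffix is -go, giving *irnotusuaggo*.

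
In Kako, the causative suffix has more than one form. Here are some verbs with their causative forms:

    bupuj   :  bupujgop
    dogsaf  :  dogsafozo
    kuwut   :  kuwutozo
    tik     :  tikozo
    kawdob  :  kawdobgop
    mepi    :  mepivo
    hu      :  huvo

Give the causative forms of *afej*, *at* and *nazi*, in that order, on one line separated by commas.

The pattern is voicing of the final sound: -ozo when the stem ends in a voiceless consonant (*dogsaf*, *kuwut*, *tik*); -gop when the stem ends in a voiced consonant (*bupuj*, *kawdob*); -vo when the stem ends in a vowel (*mepi*, *hu*).
Since the final sound of *afej* is /j/ (a voiced consonant), it takes -gop, giving *afejgop*.
The final sound of *at* is /t/, which is a voiceless consonant, so the suffix is -ozo, giving *atozo*.
Since the final sound of *nazi* is /i/ (a vowel), it takes -vo, giving *nazivo*.

afejgop, atozo, nazivo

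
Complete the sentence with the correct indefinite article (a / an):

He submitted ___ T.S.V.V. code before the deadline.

The indefinite article is chosen by the initial *sound* of the following word, not its spelling.
The initialism *T.S.V.V.* is read letter by letter; the first letter, T, is pronounced /tiː/, which begins with a consonant sound.
So the article is *a*: He submitted a T.S.V.V. code before the deadline.

a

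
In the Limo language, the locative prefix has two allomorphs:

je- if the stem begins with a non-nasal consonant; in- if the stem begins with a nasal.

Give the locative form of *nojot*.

The first consonant of *nojot* is /n/, which is a nasal, so the prefix is in-, giving *innojot*.

innojot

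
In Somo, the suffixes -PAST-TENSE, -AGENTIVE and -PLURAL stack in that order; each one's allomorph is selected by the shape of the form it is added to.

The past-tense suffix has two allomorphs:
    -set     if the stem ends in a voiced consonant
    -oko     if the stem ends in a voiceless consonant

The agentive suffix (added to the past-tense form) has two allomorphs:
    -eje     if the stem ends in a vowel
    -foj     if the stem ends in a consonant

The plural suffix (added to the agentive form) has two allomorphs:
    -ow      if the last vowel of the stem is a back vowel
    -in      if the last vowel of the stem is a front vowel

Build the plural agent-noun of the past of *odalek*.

*odalek* — final consonant /k/ (voiceless) → -oko → *odalekoko*.
The final sound of the past-tense form *odalekoko* is /o/, which is a vowel, so the agentive suffix is -eje, giving *odalekokoeje*.
The agentive form *odalekokoeje*: last vowel = /e/, a front vowel → -in → *odalekokoejein*.

odalekokoejein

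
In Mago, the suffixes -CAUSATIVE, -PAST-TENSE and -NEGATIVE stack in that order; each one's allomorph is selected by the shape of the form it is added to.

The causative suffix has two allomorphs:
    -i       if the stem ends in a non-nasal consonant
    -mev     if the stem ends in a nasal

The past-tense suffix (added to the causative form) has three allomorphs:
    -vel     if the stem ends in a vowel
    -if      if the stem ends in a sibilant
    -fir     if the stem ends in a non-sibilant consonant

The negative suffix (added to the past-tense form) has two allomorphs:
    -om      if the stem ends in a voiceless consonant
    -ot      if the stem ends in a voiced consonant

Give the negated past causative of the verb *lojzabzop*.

lojzabzopivelot

*lojzabzop* — final consonant /p/ (non-nasal) → -i → *lojzabzopi*.
Since the final sound of the causative form *lojzabzopi* is /i/ (a vowel), it takes -vel, giving *lojzabzopivel*.
The past-tense form *lojzabzopivel* — final consonant /l/ (voiced) → -ot → *lojzabzopivelot*.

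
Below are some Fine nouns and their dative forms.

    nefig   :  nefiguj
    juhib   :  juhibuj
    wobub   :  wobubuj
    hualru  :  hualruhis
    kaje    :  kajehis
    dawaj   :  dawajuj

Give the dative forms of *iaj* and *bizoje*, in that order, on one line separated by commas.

iajuj, bizojehis

The suffix is conditioned by the final sound: -uj when the stem ends in a consonant (*nefig*, *juhib*, *wobub*, *dawaj*); -his when the stem ends in a vowel (*hualru*, *kaje*).
*iaj* — final sound /j/ (a consonant) → -uj → *iajuj*.
*bizoje* — final sound /e/ (a vowel) → -his → *bizojehis*.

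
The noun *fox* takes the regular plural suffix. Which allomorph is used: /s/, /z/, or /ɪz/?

The stem *fox* ends in a sibilant (/s, z, ʃ, ʒ, tʃ, dʒ/).
The plural suffix surfaces as /ɪz/ after sibilants, /s/ after other voiceless consonants, and /z/ after other voiced sounds.
So the plural -s on *fox* is pronounced /ɪz/.

/ɪz/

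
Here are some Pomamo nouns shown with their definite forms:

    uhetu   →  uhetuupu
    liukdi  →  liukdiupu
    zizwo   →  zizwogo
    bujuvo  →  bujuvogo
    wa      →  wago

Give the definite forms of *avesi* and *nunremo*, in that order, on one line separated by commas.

avesiupu, nunremogo

The suffix is conditioned by the last vowel: -upu when the last vowel of the stem is a high vowel (*uhetu*, *liukdi*); -go when the last vowel of the stem is a non-high vowel (*zizwo*, *bujuvo*, *wa*).
The last vowel of *avesi* is /i/, which is a high vowel, so the suffix is -upu, giving *avesiupu*.
*nunremo*: last vowel = /o/, a non-high vowel → -go → *nunremogo*.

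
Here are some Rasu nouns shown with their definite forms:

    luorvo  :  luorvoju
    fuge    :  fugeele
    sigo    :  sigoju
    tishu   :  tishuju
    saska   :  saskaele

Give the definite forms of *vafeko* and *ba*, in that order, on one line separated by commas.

vafekoju, baele

The alternation tracks the last vowel of the stem — -ju when the last vowel of the stem is a rounded vowel (*luorvo*, *sigo*, *tishu*); -ele when the last vowel of the stem is an unrounded vowel (*fuge*, *saska*).
*vafeko* — last vowel /o/ (a rounded vowel) → -ju → *vafekoju*.
Since the last vowel of *ba* is /a/ (an unrounded vowel), it takes -ele, giving *baele*.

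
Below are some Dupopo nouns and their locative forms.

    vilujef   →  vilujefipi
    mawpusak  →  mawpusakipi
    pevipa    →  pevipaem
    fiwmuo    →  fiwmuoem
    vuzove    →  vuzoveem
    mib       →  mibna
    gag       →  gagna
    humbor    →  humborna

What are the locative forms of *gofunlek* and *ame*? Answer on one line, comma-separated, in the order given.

The suffix is conditioned by the final sound: -ipi when the stem ends in a voiceless consonant (*vilujef*, *mawpusak*); -na when the stem ends in a voiced consonant (*mib*, *gag*, *humbor*); -em when the stem ends in a vowel (*pevipa*, *fiwmuo*, *vuzove*).
The final sound of *gofunlek* is /k/, which is a voiceless consonant, so the suffix is -ipi, giving *gofunlekipi*.
Since the final sound of *ame* is /e/ (a vowel), it takes -em, giving *ameem*.

gofunlekipi, ameem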